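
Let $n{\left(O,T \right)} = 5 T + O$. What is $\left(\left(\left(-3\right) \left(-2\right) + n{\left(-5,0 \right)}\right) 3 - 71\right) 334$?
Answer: $-22712$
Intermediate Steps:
$n{\left(O,T \right)} = O + 5 T$
$\left(\left(\left(-3\right) \left(-2\right) + n{\left(-5,0 \right)}\right) 3 - 71\right) 334 = \left(\left(\left(-3\right) \left(-2\right) + \left(-5 + 5 \cdot 0\right)\right) 3 - 71\right) 334 = \left(\left(6 + \left(-5 + 0\right)\right) 3 - 71\right) 334 = \left(\left(6 - 5\right) 3 - 71\right) 334 = \left(1 \cdot 3 - 71\right) 334 = \left(3 - 71\right) 334 = \left(-68\right) 334 = -22712$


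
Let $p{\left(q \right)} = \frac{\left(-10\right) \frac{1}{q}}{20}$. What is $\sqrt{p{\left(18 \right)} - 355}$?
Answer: $\frac{i \sqrt{12781}}{6} \approx 18.842 i$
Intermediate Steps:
$p{\left(q \right)} = - \frac{1}{2 q}$ ($p{\left(q \right)} = - \frac{10}{q} \frac{1}{20} = - \frac{1}{2 q}$)
$\sqrt{p{\left(18 \right)} - 355} = \sqrt{- \frac{1}{2 \cdot 18} - 355} = \sqrt{\left(- \frac{1}{2}\right) \frac{1}{18} - 355} = \sqrt{- \frac{1}{36} - 355} = \sqrt{- \frac{12781}{36}} = \frac{i \sqrt{12781}}{6}$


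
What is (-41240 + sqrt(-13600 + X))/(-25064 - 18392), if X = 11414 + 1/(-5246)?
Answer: 5155/5432 - I*sqrt(60159853222)/227970176 ≈ 0.94901 - 0.0010759*I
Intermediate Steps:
X = 59877843/5246 (X = 11414 - 1/5246 = 59877843/5246 ≈ 11414.)
(-41240 + sqrt(-13600 + X))/(-25064 - 18392) = (-41240 + sqrt(-13600 + 59877843/5246))/(-25064 - 18392) = (-41240 + sqrt(-11467757/5246))/(-43456) = (-41240 + I*sqrt(60159853222)/5246)*(-1/43456) = 5155/5432 - I*sqrt(60159853222)/227970176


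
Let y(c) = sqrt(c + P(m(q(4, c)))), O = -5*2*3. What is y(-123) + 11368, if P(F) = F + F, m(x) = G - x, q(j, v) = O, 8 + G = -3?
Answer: 11368 + I*sqrt(85) ≈ 11368.0 + 9.2195*I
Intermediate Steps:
G = -11 (G = -8 - 3 = -11)
O = -30 (O = -10*3 = -30)
q(j, v) = -30
m(x) = -11 - x
P(F) = 2*F
y(c) = sqrt(38 + c) (y(c) = sqrt(c + 2*(-11 - 1*(-30))) = sqrt(c + 2*(-11 + 30)) = sqrt(c + 2*19) = sqrt(c + 38) = sqrt(38 + c))
y(-123) + 11368 = sqrt(38 - 123) + 11368 = sqrt(-85) + 11368 = I*sqrt(85) + 11368 = 11368 + I*sqrt(85)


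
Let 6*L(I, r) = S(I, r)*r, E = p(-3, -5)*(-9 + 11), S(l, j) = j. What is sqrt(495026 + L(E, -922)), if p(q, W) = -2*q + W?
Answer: 106*sqrt(510)/3 ≈ 797.94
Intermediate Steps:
p(q, W) = W - 2*q
E = 2 (E = (-5 - 2*(-3))*(-9 + 11) = (-5 + 6)*2 = 1*2 = 2)
L(I, r) = r**2/6 (L(I, r) = (r*r)/6 = r**2/6)
sqrt(495026 + L(E, -922)) = sqrt(495026 + (1/6)*(-922)**2) = sqrt(495026 + (1/6)*850084) = sqrt(495026 + 425042/3) = sqrt(1910120/3) = 106*sqrt(510)/3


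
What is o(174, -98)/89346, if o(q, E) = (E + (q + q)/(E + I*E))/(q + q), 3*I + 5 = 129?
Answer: -76297/24186006873 ≈ -3.1546e-6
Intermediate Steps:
I = 124/3 (I = -5/3 + (1/3)*129 = -5/3 + 43 = 124/3 ≈ 41.333)
o(q, E) = (E + 6*q/(127*E))/(2*q) (o(q, E) = (E + (q + q)/(E + 124*E/3))/(q + q) = (E + (2*q)/((127*E/3)))/((2*q)) = (E + (2*q)*(3/(127*E)))*(1/(2*q)) = (E + 6*q/(127*E))*(1/(2*q)) = (E + 6*q/(127*E))/(2*q))
o(174, -98)/89346 = ((3/127)/(-98) + (1/2)*(-98)/174)/89346 = ((3/127)*(-1/98) + (1/2)*(-98)*(1/174))*(1/89346) = (-3/12446 - 49/174)*(1/89346) = -152594/541401*1/89346 = -76297/24186006873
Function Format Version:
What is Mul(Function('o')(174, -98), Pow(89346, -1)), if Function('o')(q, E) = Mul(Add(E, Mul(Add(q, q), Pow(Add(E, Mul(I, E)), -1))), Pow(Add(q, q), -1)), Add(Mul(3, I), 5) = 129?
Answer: Rational(-76297, 24186006873) ≈ -3.1546e-6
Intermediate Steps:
I = Rational(124, 3) (I = Add(Rational(-5, 3), Mul(Rational(1, 3), 129)) = Add(Rational(-5, 3), 43) = Rational(124, 3) ≈ 41.333)
Function('o')(q, E) = Mul(Rational(1, 2), Pow(q, -1), Add(E, Mul(Rational(6, 127), q, Pow(E, -1)))) (Function('o')(q, E) = Mul(Add(E, Mul(Add(q, q), Pow(Add(E, Mul(Rational(124, 3), E)), -1))), Pow(Add(q, q), -1)) = Mul(Add(E, Mul(Mul(2, q), Pow(Mul(Rational(127, 3), E), -1))), Pow(Mul(2, q), -1)) = Mul(Add(E, Mul(Mul(2, q), Mul(Rational(3, 127), Pow(E, -1)))), Mul(Rational(1, 2), Pow(q, -1))) = Mul(Add(E, Mul(Rational(6, 127), q, Pow(E, -1))), Mul(Rational(1, 2), Pow(q, -1))) = Mul(Rational(1, 2), Pow(q, -1), Add(E, Mul(Rational(6, 127), q, Pow(E, -1)))))
Mul(Function('o')(174, -98), Pow(89346, -1)) = Mul(Add(Mul(Rational(3, 127), Pow(-98, -1)), Mul(Rational(1, 2), -98, Pow(174, -1))), Pow(89346, -1)) = Mul(Add(Mul(Rational(3, 127), Rational(-1, 98)), Mul(Rational(1, 2), -98, Rational(1, 174))), Rational(1, 89346)) = Mul(Add(Rational(-3, 12446), Rational(-49, 174)), Rational(1, 89346)) = Mul(Rational(-152594, 541401), Rational(1, 89346)) = Rational(-76297, 24186006873)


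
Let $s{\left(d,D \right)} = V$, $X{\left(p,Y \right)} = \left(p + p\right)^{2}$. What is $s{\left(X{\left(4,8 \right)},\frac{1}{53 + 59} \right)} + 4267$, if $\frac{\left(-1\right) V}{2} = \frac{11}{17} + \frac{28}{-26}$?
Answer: $\frac{943197}{221} \approx 4267.9$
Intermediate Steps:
$X{\left(p,Y \right)} = 4 p^{2}$ ($X{\left(p,Y \right)} = \left(2 p\right)^{2} = 4 p^{2}$)
$V = \frac{190}{221}$ ($V = - 2 \left(\frac{11}{17} + \frac{28}{-26}\right) = - 2 \left(11 \cdot \frac{1}{17} + 28 \left(- \frac{1}{26}\right)\right) = - 2 \left(\frac{11}{17} - \frac{14}{13}\right) = \left(-2\right) \left(- \frac{95}{221}\right) = \frac{190}{221} \approx 0.85973$)
$s{\left(d,D \right)} = \frac{190}{221}$
$s{\left(X{\left(4,8 \right)},\frac{1}{53 + 59} \right)} + 4267 = \frac{190}{221} + 4267 = \frac{943197}{221}$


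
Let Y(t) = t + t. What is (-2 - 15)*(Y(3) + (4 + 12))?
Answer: -374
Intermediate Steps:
Y(t) = 2*t
(-2 - 15)*(Y(3) + (4 + 12)) = (-2 - 15)*(2*3 + (4 + 12)) = -17*(6 + 16) = -17*22 = -374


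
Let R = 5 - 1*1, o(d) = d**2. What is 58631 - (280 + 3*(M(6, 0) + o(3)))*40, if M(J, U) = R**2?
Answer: 44431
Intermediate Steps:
R = 4 (R = 5 - 1 = 4)
M(J, U) = 16 (M(J, U) = 4**2 = 16)
58631 - (280 + 3*(M(6, 0) + o(3)))*40 = 58631 - (280 + 3*(16 + 3**2))*40 = 58631 - (280 + 3*(16 + 9))*40 = 58631 - (280 + 3*25)*40 = 58631 - (280 + 75)*40 = 58631 - 355*40 = 58631 - 1*14200 = 58631 - 14200 = 44431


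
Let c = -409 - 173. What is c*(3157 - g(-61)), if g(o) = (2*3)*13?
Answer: -1791978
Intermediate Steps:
g(o) = 78 (g(o) = 6*13 = 78)
c = -582
c*(3157 - g(-61)) = -582*(3157 - 1*78) = -582*(3157 - 78) = -582*3079 = -1791978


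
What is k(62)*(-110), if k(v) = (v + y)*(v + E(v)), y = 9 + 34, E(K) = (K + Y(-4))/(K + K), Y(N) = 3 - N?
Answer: -44796675/62 ≈ -7.2253e+5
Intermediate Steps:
E(K) = (7 + K)/(2*K) (E(K) = (K + (3 - 1*(-4)))/(K + K) = (K + (3 + 4))/((2*K)) = (K + 7)*(1/(2*K)) = (7 + K)*(1/(2*K)) = (7 + K)/(2*K))
y = 43
k(v) = (43 + v)*(v + (7 + v)/(2*v)) (k(v) = (v + 43)*(v + (7 + v)/(2*v)) = (43 + v)*(v + (7 + v)/(2*v)))
k(62)*(-110) = (25 + 62² + (87/2)*62 + (301/2)/62)*(-110) = (25 + 3844 + 2697 + (301/2)*(1/62))*(-110) = (25 + 3844 + 2697 + 301/124)*(-110) = (814485/124)*(-110) = -44796675/62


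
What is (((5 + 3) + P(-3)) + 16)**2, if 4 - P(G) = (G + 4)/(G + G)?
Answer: 28561/36 ≈ 793.36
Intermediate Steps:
P(G) = 4 - (4 + G)/(2*G) (P(G) = 4 - (G + 4)/(G + G) = 4 - (4 + G)/(2*G))
(((5 + 3) + P(-3)) + 16)**2 = (((5 + 3) + (7/2 - 2/(-3))) + 16)**2 = ((8 + (7/2 - 2*(-1/3))) + 16)**2 = ((8 + (7/2 + 2/3)) + 16)**2 = ((8 + 25/6) + 16)**2 = (73/6 + 16)**2 = (169/6)**2 = 28561/36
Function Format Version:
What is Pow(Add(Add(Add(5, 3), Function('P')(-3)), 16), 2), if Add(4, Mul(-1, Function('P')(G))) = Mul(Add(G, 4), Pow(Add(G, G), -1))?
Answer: Rational(28561, 36) ≈ 793.36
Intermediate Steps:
Function('P')(G) = Add(4, Mul(Rational(-1, 2), Pow(G, -1), Add(4, G))) (Function('P')(G) = Add(4, Mul(-1, Mul(Add(G, 4), Pow(Add(G, G), -1)))) = Add(4, Mul(-1, Mul(Add(4, G), Pow(Mul(2, G), -1)))) = Add(4, Mul(-1, Mul(Add(4, G), Mul(Rational(1, 2), Pow(G, -1))))) = Add(4, Mul(-1, Mul(Rational(1, 2), Pow(G, -1), Add(4, G)))) = Add(4, Mul(Rational(-1, 2), Pow(G, -1), Add(4, G))))
Pow(Add(Add(Add(5, 3), Function('P')(-3)), 16), 2) = Pow(Add(Add(Add(5, 3), Add(Rational(7, 2), Mul(-2, Pow(-3, -1)))), 16), 2) = Pow(Add(Add(8, Add(Rational(7, 2), Mul(-2, Rational(-1, 3)))), 16), 2) = Pow(Add(Add(8, Add(Rational(7, 2), Rational(2, 3))), 16), 2) = Pow(Add(Add(8, Rational(25, 6)), 16), 2) = Pow(Add(Rational(73, 6), 16), 2) = Pow(Rational(169, 6), 2) = Rational(28561, 36)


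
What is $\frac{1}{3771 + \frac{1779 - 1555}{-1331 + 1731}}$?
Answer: $\frac{25}{94289} \approx 0.00026514$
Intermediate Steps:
$\frac{1}{3771 + \frac{1779 - 1555}{-1331 + 1731}} = \frac{1}{3771 + \frac{224}{400}} = \frac{1}{3771 + 224 \cdot \frac{1}{400}} = \frac{1}{3771 + \frac{14}{25}} = \frac{1}{\frac{94289}{25}} = \frac{25}{94289}$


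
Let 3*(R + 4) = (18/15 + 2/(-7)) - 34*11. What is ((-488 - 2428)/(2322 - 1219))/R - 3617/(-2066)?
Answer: 27201868129/15356819722 ≈ 1.7713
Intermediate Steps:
R = -13478/105 (R = -4 + ((18/15 + 2/(-7)) - 34*11)/3 = -4 + ((18*(1/15) + 2*(-1/7)) - 374)/3 = -4 + ((6/5 - 2/7) - 374)/3 = -4 + (32/35 - 374)/3 = -4 + (1/3)*(-13058/35) = -4 - 13058/105 = -13478/105 ≈ -128.36)
((-488 - 2428)/(2322 - 1219))/R - 3617/(-2066) = ((-488 - 2428)/(2322 - 1219))/(-13478/105) - 3617/(-2066) = -2916/1103*(-105/13478) - 3617*(-1/2066) = -2916*1/1103*(-105/13478) + 3617/2066 = -2916/1103*(-105/13478) + 3617/2066 = 153090/7433117 + 3617/2066 = 27201868129/15356819722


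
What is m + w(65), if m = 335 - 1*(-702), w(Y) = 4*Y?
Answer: 1297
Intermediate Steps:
m = 1037 (m = 335 + 702 = 1037)
m + w(65) = 1037 + 4*65 = 1037 + 260 = 1297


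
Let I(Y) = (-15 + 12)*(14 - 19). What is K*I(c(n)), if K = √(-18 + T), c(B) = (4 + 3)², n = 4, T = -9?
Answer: 45*I*√3 ≈ 77.942*I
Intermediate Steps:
c(B) = 49 (c(B) = 7² = 49)
I(Y) = 15 (I(Y) = -3*(-5) = 15)
K = 3*I*√3 (K = √(-18 - 9) = √(-27) = 3*I*√3 ≈ 5.1962*I)
K*I(c(n)) = (3*I*√3)*15 = 45*I*√3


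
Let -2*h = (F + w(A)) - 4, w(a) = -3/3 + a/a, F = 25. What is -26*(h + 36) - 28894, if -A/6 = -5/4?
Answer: -29557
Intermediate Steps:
A = 15/2 (A = -(-30)/4 = -6*(-5/4) = 15/2 ≈ 7.5000)
w(a) = 0 (w(a) = -3*⅓ + 1 = -1 + 1 = 0)
h = -21/2 (h = -((25 + 0) - 4)/2 = -(25 - 4)/2 = -½*21 = -21/2 ≈ -10.500)
-26*(h + 36) - 28894 = -26*(-21/2 + 36) - 28894 = -26*51/2 - 28894 = -663 - 28894 = -29557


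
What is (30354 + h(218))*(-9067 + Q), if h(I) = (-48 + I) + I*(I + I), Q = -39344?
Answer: -6079066092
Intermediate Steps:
h(I) = -48 + I + 2*I² (h(I) = (-48 + I) + I*(2*I) = (-48 + I) + 2*I² = -48 + I + 2*I²)
(30354 + h(218))*(-9067 + Q) = (30354 + (-48 + 218 + 2*218²))*(-9067 - 39344) = (30354 + (-48 + 218 + 2*47524))*(-48411) = (30354 + (-48 + 218 + 95048))*(-48411) = (30354 + 95218)*(-48411) = 125572*(-48411) = -6079066092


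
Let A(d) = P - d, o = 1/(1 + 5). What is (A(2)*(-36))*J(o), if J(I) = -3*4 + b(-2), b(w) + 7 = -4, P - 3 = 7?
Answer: 6624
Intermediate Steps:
P = 10 (P = 3 + 7 = 10)
b(w) = -11 (b(w) = -7 - 4 = -11)
o = 1/6 ≈ 0.16667
A(d) = 10 - d
J(I) = -23 (J(I) = -3*4 - 11 = -12 - 11 = -23)
(A(2)*(-36))*J(o) = ((10 - 1*2)*(-36))*(-23) = ((10 - 2)*(-36))*(-23) = (8*(-36))*(-23) = -288*(-23) = 6624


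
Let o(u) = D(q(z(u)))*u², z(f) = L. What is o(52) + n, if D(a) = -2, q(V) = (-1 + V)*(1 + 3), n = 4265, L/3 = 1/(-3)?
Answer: -1143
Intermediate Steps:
L = -1 (L = 3*(1/(-3)) = 3*(1*(-⅓)) = 3*(-⅓) = -1)
z(f) = -1
q(V) = -4 + 4*V (q(V) = (-1 + V)*4 = -4 + 4*V)
o(u) = -2*u²
o(52) + n = -2*52² + 4265 = -2*2704 + 4265 = -5408 + 4265 = -1143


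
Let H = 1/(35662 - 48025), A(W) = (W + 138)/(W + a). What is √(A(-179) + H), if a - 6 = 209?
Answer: I*√696337733/24726 ≈ 1.0672*I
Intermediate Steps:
a = 215 (a = 6 + 209 = 215)
A(W) = (138 + W)/(215 + W) (A(W) = (W + 138)/(W + 215) = (138 + W)/(215 + W))
H = -1/12363 (H = 1/(-12363) = -1/12363 ≈ -8.0887e-5)
√(A(-179) + H) = √((138 - 179)/(215 - 179) - 1/12363) = √(-41/36 - 1/12363) = √(-168973/148356) = I*√696337733/24726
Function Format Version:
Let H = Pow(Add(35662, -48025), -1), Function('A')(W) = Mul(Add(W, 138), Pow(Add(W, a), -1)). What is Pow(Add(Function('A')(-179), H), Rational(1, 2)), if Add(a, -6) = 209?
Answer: Mul(Rational(1, 24726), I, Pow(696337733, Rational(1, 2))) ≈ Mul(1.0672, I)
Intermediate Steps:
a = 215 (a = Add(6, 209) = 215)
Function('A')(W) = Mul(Pow(Add(215, W), -1), Add(138, W)) (Function('A')(W) = Mul(Add(W, 138), Pow(Add(W, 215), -1)) = Mul(Add(138, W), Pow(Add(215, W), -1)) = Mul(Pow(Add(215, W), -1), Add(138, W)))
H = Rational(-1, 12363) (H = Pow(-12363, -1) = Rational(-1, 12363) ≈ -8.0887e-5)
Pow(Add(Function('A')(-179), H), Rational(1, 2)) = Pow(Add(Mul(Pow(Add(215, -179), -1), Add(138, -179)), Rational(-1, 12363)), Rational(1, 2)) = Pow(Add(Mul(Pow(36, -1), -41), Rational(-1, 12363)), Rational(1, 2)) = Pow(Add(Mul(Rational(1, 36), -41), Rational(-1, 12363)), Rational(1, 2)) = Pow(Add(Rational(-41, 36), Rational(-1, 12363)), Rational(1, 2)) = Pow(Rational(-168973, 148356), Rational(1, 2)) = Mul(Rational(1, 24726), I, Pow(696337733, Rational(1, 2)))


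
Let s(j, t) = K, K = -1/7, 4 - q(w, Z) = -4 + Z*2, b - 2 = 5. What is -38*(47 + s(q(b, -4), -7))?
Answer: -12464/7 ≈ -1780.6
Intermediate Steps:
b = 7 (b = 2 + 5 = 7)
q(w, Z) = 8 - 2*Z (q(w, Z) = 4 - (-4 + Z*2) = 4 - (-4 + 2*Z) = 4 + (4 - 2*Z) = 8 - 2*Z)
K = -1/7 (K = -1*1/7 = -1/7 ≈ -0.14286)
s(j, t) = -1/7
-38*(47 + s(q(b, -4), -7)) = -38*(47 - 1/7) = -38*328/7 = -12464/7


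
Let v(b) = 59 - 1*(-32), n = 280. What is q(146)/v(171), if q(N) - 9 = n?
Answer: 289/91 ≈ 3.1758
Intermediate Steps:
v(b) = 91 (v(b) = 59 + 32 = 91)
q(N) = 289 (q(N) = 9 + 280 = 289)
q(146)/v(171) = 289/91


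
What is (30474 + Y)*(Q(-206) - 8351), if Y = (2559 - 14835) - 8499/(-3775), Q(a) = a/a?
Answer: -22947786966/151 ≈ -1.5197e+8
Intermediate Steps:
Q(a) = 1
Y = -46333401/3775 (Y = -12276 - 8499*(-1/3775) = -12276 + 8499/3775 = -46333401/3775 ≈ -12274.)
(30474 + Y)*(Q(-206) - 8351) = (30474 - 46333401/3775)*(1 - 8351) = (68705949/3775)*(-8350) = -22947786966/151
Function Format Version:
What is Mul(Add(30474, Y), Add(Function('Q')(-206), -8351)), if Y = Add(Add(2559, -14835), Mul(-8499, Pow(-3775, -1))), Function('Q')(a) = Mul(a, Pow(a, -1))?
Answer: Rational(-22947786966, 151) ≈ -1.5197e+8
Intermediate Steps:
Function('Q')(a) = 1
Y = Rational(-46333401, 3775) (Y = Add(-12276, Mul(-8499, Rational(-1, 3775))) = Add(-12276, Rational(8499, 3775)) = Rational(-46333401, 3775) ≈ -12274.)
Mul(Add(30474, Y), Add(Function('Q')(-206), -8351)) = Mul(Add(30474, Rational(-46333401, 3775)), Add(1, -8351)) = Mul(Rational(68705949, 3775), -8350) = Rational(-22947786966, 151)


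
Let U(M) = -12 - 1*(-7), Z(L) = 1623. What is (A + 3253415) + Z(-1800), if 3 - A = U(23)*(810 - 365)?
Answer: 3257266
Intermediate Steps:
U(M) = -5 (U(M) = -12 + 7 = -5)
A = 2228 (A = 3 - (-5)*(810 - 365) = 3 - (-5)*445 = 3 - 1*(-2225) = 3 + 2225 = 2228)
(A + 3253415) + Z(-1800) = (2228 + 3253415) + 1623 = 3255643 + 1623 = 3257266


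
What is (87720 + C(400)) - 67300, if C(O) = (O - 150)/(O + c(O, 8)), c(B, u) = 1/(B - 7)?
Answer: 3210142670/157201 ≈ 20421.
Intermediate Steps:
c(B, u) = 1/(-7 + B)
C(O) = (-150 + O)/(O + 1/(-7 + O)) (C(O) = (O - 150)/(O + 1/(-7 + O)) = (-150 + O)/(O + 1/(-7 + O)))
(87720 + C(400)) - 67300 = (87720 + (-150 + 400)*(-7 + 400)/(1 + 400*(-7 + 400))) - 67300 = (87720 + 250*393/(1 + 400*393)) - 67300 = (87720 + 250*393/(1 + 157200)) - 67300 = (87720 + 250*393/157201) - 67300 = (87720 + (1/157201)*250*393) - 67300 = (87720 + 98250/157201) - 67300 = 13789769970/157201 - 67300 = 3210142670/157201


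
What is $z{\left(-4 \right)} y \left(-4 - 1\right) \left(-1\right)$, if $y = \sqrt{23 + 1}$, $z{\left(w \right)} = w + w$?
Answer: $- 80 \sqrt{6} \approx -195.96$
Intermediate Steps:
$z{\left(w \right)} = 2 w$
$y = 2 \sqrt{6}$ ($y = \sqrt{24} = 2 \sqrt{6} \approx 4.899$)
$z{\left(-4 \right)} y \left(-4 - 1\right) \left(-1\right) = 2 \left(-4\right) 2 \sqrt{6} \left(-4 - 1\right) \left(-1\right) = - 8 \cdot 2 \sqrt{6} \left(\left(-5\right) \left(-1\right)\right) = - 16 \sqrt{6} \cdot 5 = - 80 \sqrt{6}$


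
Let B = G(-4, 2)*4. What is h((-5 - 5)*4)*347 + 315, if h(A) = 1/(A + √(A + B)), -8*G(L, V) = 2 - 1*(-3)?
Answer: 201403/657 - 347*I*√170/3285 ≈ 306.55 - 1.3773*I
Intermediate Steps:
G(L, V) = -5/8 (G(L, V) = -(2 - 1*(-3))/8 = -(2 + 3)/8 = -⅛*5 = -5/8)
B = -5/2 (B = -5/8*4 = -5/2 ≈ -2.5000)
h(A) = 1/(A + √(-5/2 + A)) (h(A) = 1/(A + √(A - 5/2)) = 1/(A + √(-5/2 + A)))
h((-5 - 5)*4)*347 + 315 = (2/(2*((-5 - 5)*4) + √2*√(-5 + 2*((-5 - 5)*4))))*347 + 315 = (2/(2*(-10*4) + √2*√(-5 + 2*(-10*4))))*347 + 315 = (2/(2*(-40) + √2*√(-5 + 2*(-40))))*347 + 315 = (2/(-80 + √2*√(-5 - 80)))*347 + 315 = (2/(-80 + √2*√(-85)))*347 + 315 = (2/(-80 + √2*(I*√85)))*347 + 315 = (2/(-80 + I*√170))*347 + 315 = 694/(-80 + I*√170) + 315 = 315 + 694/(-80 + I*√170)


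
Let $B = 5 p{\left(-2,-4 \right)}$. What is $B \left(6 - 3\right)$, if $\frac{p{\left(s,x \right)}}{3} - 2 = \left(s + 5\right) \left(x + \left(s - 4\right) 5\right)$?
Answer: $-4500$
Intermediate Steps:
$p{\left(s,x \right)} = 6 + 3 \left(5 + s\right) \left(-20 + x + 5 s\right)$ ($p{\left(s,x \right)} = 6 + 3 \left(s + 5\right) \left(x + \left(s - 4\right) 5\right) = 6 + 3 \left(5 + s\right) \left(x + \left(-4 + s\right) 5\right) = 6 + 3 \left(5 + s\right) \left(x + \left(-20 + 5 s\right)\right) = 6 + 3 \left(5 + s\right) \left(-20 + x + 5 s\right)$)
$B = -1500$ ($B = 5 \left(-294 + 15 \left(-2\right) + 15 \left(-4\right) + 15 \left(-2\right)^{2} + 3 \left(-2\right) \left(-4\right)\right) = 5 \left(-294 - 30 - 60 + 15 \cdot 4 + 24\right) = 5 \left(-294 - 30 - 60 + 60 + 24\right) = 5 \left(-300\right) = -1500$)
$B \left(6 - 3\right) = - 1500 \left(6 - 3\right) = \left(-1500\right) 3 = -4500$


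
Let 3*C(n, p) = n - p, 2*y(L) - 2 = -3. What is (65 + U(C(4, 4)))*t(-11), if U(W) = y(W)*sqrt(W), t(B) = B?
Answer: -715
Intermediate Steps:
y(L) = -1/2 (y(L) = 1 + (1/2)*(-3) = 1 - 3/2 = -1/2)
C(n, p) = -p/3 + n/3 (C(n, p) = (n - p)/3 = -p/3 + n/3)
U(W) = -sqrt(W)/2
(65 + U(C(4, 4)))*t(-11) = (65 - sqrt(-1/3*4 + (1/3)*4)/2)*(-11) = (65 - sqrt(-4/3 + 4/3)/2)*(-11) = (65 - sqrt(0)/2)*(-11) = (65 - 1/2*0)*(-11) = (65 + 0)*(-11) = 65*(-11) = -715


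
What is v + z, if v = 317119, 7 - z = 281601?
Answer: 35525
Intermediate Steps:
z = -281594 (z = 7 - 1*281601 = 7 - 281601 = -281594)
v + z = 317119 - 281594 = 35525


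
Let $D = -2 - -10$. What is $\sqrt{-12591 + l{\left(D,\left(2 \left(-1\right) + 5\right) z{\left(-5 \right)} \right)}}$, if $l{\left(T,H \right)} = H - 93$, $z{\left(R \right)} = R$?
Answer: $3 i \sqrt{1411} \approx 112.69 i$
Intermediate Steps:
$D = 8$ ($D = -2 + 10 = 8$)
$l{\left(T,H \right)} = -93 + H$
$\sqrt{-12591 + l{\left(D,\left(2 \left(-1\right) + 5\right) z{\left(-5 \right)} \right)}} = \sqrt{-12591 - \left(93 - \left(2 \left(-1\right) + 5\right) \left(-5\right)\right)} = \sqrt{-12591 - \left(93 - \left(-2 + 5\right) \left(-5\right)\right)} = \sqrt{-12591 + \left(-93 + 3 \left(-5\right)\right)} = \sqrt{-12591 - 108} = \sqrt{-12699} = 3 i \sqrt{1411}$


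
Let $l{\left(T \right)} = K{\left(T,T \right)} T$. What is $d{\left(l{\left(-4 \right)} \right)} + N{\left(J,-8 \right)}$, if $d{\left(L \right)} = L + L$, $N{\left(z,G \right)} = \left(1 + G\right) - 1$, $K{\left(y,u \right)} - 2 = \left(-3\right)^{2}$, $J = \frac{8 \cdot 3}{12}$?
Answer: $-96$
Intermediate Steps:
$J = 2$ ($J = 24 \cdot \frac{1}{12} = 2$)
$K{\left(y,u \right)} = 11$ ($K{\left(y,u \right)} = 2 + \left(-3\right)^{2} = 2 + 9 = 11$)
$N{\left(z,G \right)} = G$
$l{\left(T \right)} = 11 T$
$d{\left(L \right)} = 2 L$
$d{\left(l{\left(-4 \right)} \right)} + N{\left(J,-8 \right)} = 2 \cdot 11 \left(-4\right) - 8 = 2 \left(-44\right) - 8 = -88 - 8 = -96$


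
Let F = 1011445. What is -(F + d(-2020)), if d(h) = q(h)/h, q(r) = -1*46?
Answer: -1021559473/1010 ≈ -1.0114e+6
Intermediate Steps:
q(r) = -46
d(h) = -46/h
-(F + d(-2020)) = -(1011445 - 46/(-2020)) = -(1011445 - 46*(-1/2020)) = -(1011445 + 23/1010) = -1*1021559473/1010 = -1021559473/1010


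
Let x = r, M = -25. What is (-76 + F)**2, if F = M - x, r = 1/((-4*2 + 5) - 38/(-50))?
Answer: 31708161/3136 ≈ 10111.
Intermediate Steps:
r = -25/56 (r = 1/((-8 + 5) - 38*(-1/50)) = 1/(-3 + 19/25) = 1/(-56/25) = -25/56 ≈ -0.44643)
x = -25/56 ≈ -0.44643
F = -1375/56 (F = -25 - 1*(-25/56) = -25 + 25/56 = -1375/56 ≈ -24.554)
(-76 + F)**2 = (-76 - 1375/56)**2 = (-5631/56)**2 = 31708161/3136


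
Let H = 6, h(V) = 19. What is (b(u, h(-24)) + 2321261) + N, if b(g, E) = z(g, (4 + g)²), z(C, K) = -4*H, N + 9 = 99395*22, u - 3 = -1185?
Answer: 4507918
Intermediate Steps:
u = -1182 (u = 3 - 1185 = -1182)
N = 2186681 (N = -9 + 99395*22 = -9 + 2186690 = 2186681)
z(C, K) = -24 (z(C, K) = -4*6 = -24)
b(g, E) = -24
(b(u, h(-24)) + 2321261) + N = (-24 + 2321261) + 2186681 = 2321237 + 2186681 = 4507918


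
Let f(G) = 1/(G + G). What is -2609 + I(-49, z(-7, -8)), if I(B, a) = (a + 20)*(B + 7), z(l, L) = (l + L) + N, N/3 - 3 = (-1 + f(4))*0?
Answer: -3197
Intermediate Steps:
f(G) = 1/(2*G)
N = 9 (N = 9 + 3*((-1 + (½)/4)*0) = 9 + 3*((-1 + (½)*(¼))*0) = 9 + 3*((-1 + ⅛)*0) = 9 + 3*(-7/8*0) = 9 + 3*0 = 9 + 0 = 9)
z(l, L) = 9 + L + l (z(l, L) = (l + L) + 9 = (L + l) + 9 = 9 + L + l)
I(B, a) = (7 + B)*(20 + a) (I(B, a) = (20 + a)*(7 + B) = (7 + B)*(20 + a))
-2609 + I(-49, z(-7, -8)) = -2609 + (140 + 7*(9 - 8 - 7) + 20*(-49) - 49*(9 - 8 - 7)) = -2609 + (140 + 7*(-6) - 980 - 49*(-6)) = -2609 + (140 - 42 - 980 + 294) = -2609 - 588 = -3197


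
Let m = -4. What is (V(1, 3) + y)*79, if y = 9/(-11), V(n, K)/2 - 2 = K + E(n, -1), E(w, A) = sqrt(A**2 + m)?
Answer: 7979/11 + 158*I*sqrt(3) ≈ 725.36 + 273.66*I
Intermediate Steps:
E(w, A) = sqrt(-4 + A**2) (E(w, A) = sqrt(A**2 - 4) = sqrt(-4 + A**2))
V(n, K) = 4 + 2*K + 2*I*sqrt(3) (V(n, K) = 4 + 2*(K + sqrt(-4 + (-1)**2)) = 4 + 2*(K + sqrt(-4 + 1)) = 4 + 2*(K + sqrt(-3)) = 4 + 2*(K + I*sqrt(3)) = 4 + (2*K + 2*I*sqrt(3)) = 4 + 2*K + 2*I*sqrt(3))
y = -9/11 (y = 9*(-1/11) = -9/11 ≈ -0.81818)
(V(1, 3) + y)*79 = ((4 + 2*3 + 2*I*sqrt(3)) - 9/11)*79 = ((4 + 6 + 2*I*sqrt(3)) - 9/11)*79 = ((10 + 2*I*sqrt(3)) - 9/11)*79 = (101/11 + 2*I*sqrt(3))*79 = 7979/11 + 158*I*sqrt(3)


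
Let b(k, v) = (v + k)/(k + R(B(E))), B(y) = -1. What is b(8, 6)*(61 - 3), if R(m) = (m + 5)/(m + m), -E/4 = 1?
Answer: 406/3 ≈ 135.33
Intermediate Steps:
E = -4 (E = -4*1 = -4)
R(m) = (5 + m)/(2*m) (R(m) = (5 + m)/((2*m)) = (5 + m)*(1/(2*m)) = (5 + m)/(2*m))
b(k, v) = (k + v)/(-2 + k) (b(k, v) = (v + k)/(k + (1/2)*(5 - 1)/(-1)) = (k + v)/(k + (1/2)*(-1)*4) = (k + v)/(k - 2) = (k + v)/(-2 + k))
b(8, 6)*(61 - 3) = ((8 + 6)/(-2 + 8))*(61 - 3) = (14/6)*58 = ((1/6)*14)*58 = (7/3)*58 = 406/3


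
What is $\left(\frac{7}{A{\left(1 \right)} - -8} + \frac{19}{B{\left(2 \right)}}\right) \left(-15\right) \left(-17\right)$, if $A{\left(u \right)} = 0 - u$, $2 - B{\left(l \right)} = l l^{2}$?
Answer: $- \frac{1105}{2} \approx -552.5$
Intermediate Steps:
$B{\left(l \right)} = 2 - l^{3}$ ($B{\left(l \right)} = 2 - l l^{2} = 2 - l^{3}$)
$A{\left(u \right)} = - u$
$\left(\frac{7}{A{\left(1 \right)} - -8} + \frac{19}{B{\left(2 \right)}}\right) \left(-15\right) \left(-17\right) = \left(\frac{7}{\left(-1\right) 1 - -8} + \frac{19}{2 - 2^{3}}\right) \left(-15\right) \left(-17\right) = \left(\frac{7}{-1 + 8} + \frac{19}{2 - 8}\right) \left(-15\right) \left(-17\right) = \left(\frac{7}{7} + \frac{19}{2 - 8}\right) \left(-15\right) \left(-17\right) = \left(7 \cdot \frac{1}{7} + \frac{19}{-6}\right) \left(-15\right) \left(-17\right) = \left(1 + 19 \left(- \frac{1}{6}\right)\right) \left(-15\right) \left(-17\right) = \left(1 - \frac{19}{6}\right) \left(-15\right) \left(-17\right) = \left(- \frac{13}{6}\right) \left(-15\right) \left(-17\right) = \frac{65}{2} \left(-17\right) = - \frac{1105}{2}$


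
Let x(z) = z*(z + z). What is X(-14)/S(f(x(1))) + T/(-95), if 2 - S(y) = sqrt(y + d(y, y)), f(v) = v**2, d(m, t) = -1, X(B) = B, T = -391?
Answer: -2269/95 - 14*sqrt(3) ≈ -48.133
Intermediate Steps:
x(z) = 2*z**2 (x(z) = z*(2*z) = 2*z**2)
S(y) = 2 - sqrt(-1 + y) (S(y) = 2 - sqrt(y - 1) = 2 - sqrt(-1 + y))
X(-14)/S(f(x(1))) + T/(-95) = -14/(2 - sqrt(-1 + (2*1**2)**2)) - 391/(-95) = -14/(2 - sqrt(-1 + (2*1)**2)) - 391*(-1/95) = -14/(2 - sqrt(-1 + 2**2)) + 391/95 = -14/(2 - sqrt(-1 + 4)) + 391/95 = -14/(2 - sqrt(3)) + 391/95 = 391/95 - 14/(2 - sqrt(3))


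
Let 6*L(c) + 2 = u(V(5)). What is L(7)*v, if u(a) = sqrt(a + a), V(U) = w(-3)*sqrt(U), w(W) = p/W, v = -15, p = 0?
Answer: 5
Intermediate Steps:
w(W) = 0 (w(W) = 0/W = 0)
V(U) = 0 (V(U) = 0*sqrt(U) = 0)
u(a) = sqrt(2)*sqrt(a) (u(a) = sqrt(2*a) = sqrt(2)*sqrt(a))
L(c) = -1/3 (L(c) = -1/3 + (sqrt(2)*sqrt(0))/6 = -1/3 + (sqrt(2)*0)/6 = -1/3 + (1/6)*0 = -1/3 + 0 = -1/3)
L(7)*v = -1/3*(-15) = 5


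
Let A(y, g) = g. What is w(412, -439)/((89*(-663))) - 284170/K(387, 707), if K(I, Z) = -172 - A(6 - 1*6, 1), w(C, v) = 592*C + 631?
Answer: 16725714635/10208211 ≈ 1638.5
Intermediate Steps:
w(C, v) = 631 + 592*C
K(I, Z) = -173 (K(I, Z) = -172 - 1*1 = -172 - 1 = -173)
w(412, -439)/((89*(-663))) - 284170/K(387, 707) = (631 + 592*412)/((89*(-663))) - 284170/(-173) = (631 + 243904)/(-59007) - 284170*(-1/173) = 244535*(-1/59007) + 284170/173 = -244535/59007 + 284170/173 = 16725714635/10208211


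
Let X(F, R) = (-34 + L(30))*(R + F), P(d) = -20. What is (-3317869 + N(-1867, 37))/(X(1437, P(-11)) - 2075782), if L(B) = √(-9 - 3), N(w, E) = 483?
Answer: 1761498792140/1127807544067 + 2350367981*I*√3/1127807544067 ≈ 1.5619 + 0.0036096*I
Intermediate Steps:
L(B) = 2*I*√3 (L(B) = √(-12) = 2*I*√3)
X(F, R) = (-34 + 2*I*√3)*(F + R) (X(F, R) = (-34 + 2*I*√3)*(R + F) = (-34 + 2*I*√3)*(F + R))
(-3317869 + N(-1867, 37))/(X(1437, P(-11)) - 2075782) = (-3317869 + 483)/((-34*1437 - 34*(-20) + 2*I*1437*√3 + 2*I*(-20)*√3) - 2075782) = -3317386/((-48858 + 680 + 2874*I*√3 - 40*I*√3) - 2075782) = -3317386/((-48178 + 2834*I*√3) - 2075782) = -3317386/(-2123960 + 2834*I*√3)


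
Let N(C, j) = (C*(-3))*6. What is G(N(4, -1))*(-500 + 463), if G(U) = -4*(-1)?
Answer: -148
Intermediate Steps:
N(C, j) = -18*C (N(C, j) = -3*C*6 = -18*C)
G(U) = 4
G(N(4, -1))*(-500 + 463) = 4*(-500 + 463) = 4*(-37) = -148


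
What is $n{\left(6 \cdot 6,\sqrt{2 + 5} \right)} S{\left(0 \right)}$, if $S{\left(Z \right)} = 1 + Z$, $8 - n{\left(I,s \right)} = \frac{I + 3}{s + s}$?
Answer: $8 - \frac{39 \sqrt{7}}{14} \approx 0.62969$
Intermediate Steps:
$n{\left(I,s \right)} = 8 - \frac{3 + I}{2 s}$ ($n{\left(I,s \right)} = 8 - \frac{I + 3}{s + s} = 8 - \frac{3 + I}{2 s}$)
$n{\left(6 \cdot 6,\sqrt{2 + 5} \right)} S{\left(0 \right)} = \frac{-3 - 6 \cdot 6 + 16 \sqrt{2 + 5}}{2 \sqrt{2 + 5}} \left(1 + 0\right) = \frac{-3 - 36 + 16 \sqrt{7}}{2 \sqrt{7}} \cdot 1 = \frac{\frac{\sqrt{7}}{7} \left(-3 - 36 + 16 \sqrt{7}\right)}{2} \cdot 1 = \frac{\frac{\sqrt{7}}{7} \left(-39 + 16 \sqrt{7}\right)}{2} \cdot 1 = \frac{\sqrt{7} \left(-39 + 16 \sqrt{7}\right)}{14} \cdot 1 = \frac{\sqrt{7} \left(-39 + 16 \sqrt{7}\right)}{14}$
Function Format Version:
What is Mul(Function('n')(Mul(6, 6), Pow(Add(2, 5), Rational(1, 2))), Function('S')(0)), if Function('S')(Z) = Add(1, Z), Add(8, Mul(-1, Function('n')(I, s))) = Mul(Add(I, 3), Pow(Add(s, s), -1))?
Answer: Add(8, Mul(Rational(-39, 14), Pow(7, Rational(1, 2)))) ≈ 0.62969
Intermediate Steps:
Function('n')(I, s) = Add(8, Mul(Rational(-1, 2), Pow(s, -1), Add(3, I))) (Function('n')(I, s) = Add(8, Mul(-1, Mul(Add(I, 3), Pow(Add(s, s), -1)))) = Add(8, Mul(-1, Mul(Add(3, I), Pow(Mul(2, s), -1)))) = Add(8, Mul(-1, Mul(Add(3, I), Mul(Rational(1, 2), Pow(s, -1))))) = Add(8, Mul(-1, Mul(Rational(1, 2), Pow(s, -1), Add(3, I)))) = Add(8, Mul(Rational(-1, 2), Pow(s, -1), Add(3, I))))
Mul(Function('n')(Mul(6, 6), Pow(Add(2, 5), Rational(1, 2))), Function('S')(0)) = Mul(Mul(Rational(1, 2), Pow(Pow(Add(2, 5), Rational(1, 2)), -1), Add(-3, Mul(-1, Mul(6, 6)), Mul(16, Pow(Add(2, 5), Rational(1, 2))))), Add(1, 0)) = Mul(Mul(Rational(1, 2), Pow(Pow(7, Rational(1, 2)), -1), Add(-3, Mul(-1, 36), Mul(16, Pow(7, Rational(1, 2))))), 1) = Mul(Mul(Rational(1, 2), Mul(Rational(1, 7), Pow(7, Rational(1, 2))), Add(-3, -36, Mul(16, Pow(7, Rational(1, 2))))), 1) = Mul(Mul(Rational(1, 2), Mul(Rational(1, 7), Pow(7, Rational(1, 2))), Add(-39, Mul(16, Pow(7, Rational(1, 2))))), 1) = Mul(Mul(Rational(1, 14), Pow(7, Rational(1, 2)), Add(-39, Mul(16, Pow(7, Rational(1, 2))))), 1) = Mul(Rational(1, 14), Pow(7, Rational(1, 2)), Add(-39, Mul(16, Pow(7, Rational(1, 2)))))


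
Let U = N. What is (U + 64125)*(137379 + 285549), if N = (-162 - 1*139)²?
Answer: 65437957728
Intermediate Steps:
N = 90601 (N = (-162 - 139)² = (-301)² = 90601)
U = 90601
(U + 64125)*(137379 + 285549) = (90601 + 64125)*(137379 + 285549) = 154726*422928 = 65437957728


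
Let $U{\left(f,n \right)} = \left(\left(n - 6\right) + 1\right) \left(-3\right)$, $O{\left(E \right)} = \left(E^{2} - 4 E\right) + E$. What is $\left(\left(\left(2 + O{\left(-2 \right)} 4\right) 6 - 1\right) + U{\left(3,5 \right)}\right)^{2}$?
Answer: $63001$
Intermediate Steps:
$O{\left(E \right)} = E^{2} - 3 E$
$U{\left(f,n \right)} = 15 - 3 n$ ($U{\left(f,n \right)} = \left(\left(n - 6\right) + 1\right) \left(-3\right) = \left(\left(-6 + n\right) + 1\right) \left(-3\right) = \left(-5 + n\right) \left(-3\right) = 15 - 3 n$)
$\left(\left(\left(2 + O{\left(-2 \right)} 4\right) 6 - 1\right) + U{\left(3,5 \right)}\right)^{2} = \left(\left(\left(2 + - 2 \left(-3 - 2\right) 4\right) 6 - 1\right) + \left(15 - 15\right)\right)^{2} = \left(\left(\left(2 + \left(-2\right) \left(-5\right) 4\right) 6 - 1\right) + \left(15 - 15\right)\right)^{2} = \left(\left(\left(2 + 10 \cdot 4\right) 6 - 1\right) + 0\right)^{2} = \left(\left(\left(2 + 40\right) 6 - 1\right) + 0\right)^{2} = \left(\left(42 \cdot 6 - 1\right) + 0\right)^{2} = \left(\left(252 - 1\right) + 0\right)^{2} = \left(251 + 0\right)^{2} = 251^{2} = 63001$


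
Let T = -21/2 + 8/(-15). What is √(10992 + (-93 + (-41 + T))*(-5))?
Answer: √421818/6 ≈ 108.25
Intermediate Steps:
T = -331/30 (T = -21*½ + 8*(-1/15) = -21/2 - 8/15 = -331/30 ≈ -11.033)
√(10992 + (-93 + (-41 + T))*(-5)) = √(10992 + (-93 + (-41 - 331/30))*(-5)) = √(10992 + (-93 - 1561/30)*(-5)) = √(10992 - 4351/30*(-5)) = √(10992 + 4351/6) = √(70303/6) = √421818/6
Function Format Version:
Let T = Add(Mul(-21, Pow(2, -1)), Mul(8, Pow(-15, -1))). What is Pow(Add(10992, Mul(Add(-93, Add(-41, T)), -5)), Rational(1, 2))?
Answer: Mul(Rational(1, 6), Pow(421818, Rational(1, 2))) ≈ 108.25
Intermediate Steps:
T = Rational(-331, 30) (T = Add(Mul(-21, Rational(1, 2)), Mul(8, Rational(-1, 15))) = Add(Rational(-21, 2), Rational(-8, 15)) = Rational(-331, 30) ≈ -11.033)
Pow(Add(10992, Mul(Add(-93, Add(-41, T)), -5)), Rational(1, 2)) = Pow(Add(10992, Mul(Add(-93, Add(-41, Rational(-331, 30))), -5)), Rational(1, 2)) = Pow(Add(10992, Mul(Add(-93, Rational(-1561, 30)), -5)), Rational(1, 2)) = Pow(Add(10992, Mul(Rational(-4351, 30), -5)), Rational(1, 2)) = Pow(Add(10992, Rational(4351, 6)), Rational(1, 2)) = Pow(Rational(70303, 6), Rational(1, 2)) = Mul(Rational(1, 6), Pow(421818, Rational(1, 2)))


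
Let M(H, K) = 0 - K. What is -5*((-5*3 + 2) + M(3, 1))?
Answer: 70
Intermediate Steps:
M(H, K) = -K
-5*((-5*3 + 2) + M(3, 1)) = -5*((-5*3 + 2) - 1*1) = -5*((-15 + 2) - 1) = -5*(-13 - 1) = -5*(-14) = 70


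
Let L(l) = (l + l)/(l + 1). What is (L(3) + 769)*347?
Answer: 534727/2 ≈ 2.6736e+5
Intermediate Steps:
L(l) = 2*l/(1 + l) (L(l) = (2*l)/(1 + l) = 2*l/(1 + l))
(L(3) + 769)*347 = (2*3/(1 + 3) + 769)*347 = (2*3/4 + 769)*347 = (2*3*(¼) + 769)*347 = (3/2 + 769)*347 = (1541/2)*347 = 534727/2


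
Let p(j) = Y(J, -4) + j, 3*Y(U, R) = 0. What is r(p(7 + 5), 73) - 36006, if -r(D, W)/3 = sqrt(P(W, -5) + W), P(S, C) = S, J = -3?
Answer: -36006 - 3*sqrt(146) ≈ -36042.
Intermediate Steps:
Y(U, R) = 0 (Y(U, R) = (1/3)*0 = 0)
p(j) = j (p(j) = 0 + j = j)
r(D, W) = -3*sqrt(2)*sqrt(W) (r(D, W) = -3*sqrt(W + W) = -3*sqrt(2)*sqrt(W))
r(p(7 + 5), 73) - 36006 = -3*sqrt(2)*sqrt(73) - 36006 = -3*sqrt(146) - 36006 = -36006 - 3*sqrt(146)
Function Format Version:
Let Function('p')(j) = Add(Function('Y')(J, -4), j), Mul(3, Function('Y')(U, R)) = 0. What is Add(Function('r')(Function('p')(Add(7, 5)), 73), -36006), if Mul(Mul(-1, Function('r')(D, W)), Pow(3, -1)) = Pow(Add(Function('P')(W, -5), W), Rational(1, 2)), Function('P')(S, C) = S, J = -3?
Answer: Add(-36006, Mul(-3, Pow(146, Rational(1, 2)))) ≈ -36042.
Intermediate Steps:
Function('Y')(U, R) = 0 (Function('Y')(U, R) = Mul(Rational(1, 3), 0) = 0)
Function('p')(j) = j (Function('p')(j) = Add(0, j) = j)
Function('r')(D, W) = Mul(-3, Pow(2, Rational(1, 2)), Pow(W, Rational(1, 2))) (Function('r')(D, W) = Mul(-3, Pow(Add(W, W), Rational(1, 2))) = Mul(-3, Pow(Mul(2, W), Rational(1, 2))) = Mul(-3, Mul(Pow(2, Rational(1, 2)), Pow(W, Rational(1, 2)))) = Mul(-3, Pow(2, Rational(1, 2)), Pow(W, Rational(1, 2))))
Add(Function('r')(Function('p')(Add(7, 5)), 73), -36006) = Add(Mul(-3, Pow(2, Rational(1, 2)), Pow(73, Rational(1, 2))), -36006) = Add(Mul(-3, Pow(146, Rational(1, 2))), -36006) = Add(-36006, Mul(-3, Pow(146, Rational(1, 2))))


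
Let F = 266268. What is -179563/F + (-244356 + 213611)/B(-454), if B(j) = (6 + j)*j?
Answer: -11177021839/13539195264 ≈ -0.82553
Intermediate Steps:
B(j) = j*(6 + j)
-179563/F + (-244356 + 213611)/B(-454) = -179563/266268 + (-244356 + 213611)/((-454*(6 - 454))) = -179563*1/266268 - 30745/((-454*(-448))) = -179563/266268 - 30745/203392 = -11177021839/13539195264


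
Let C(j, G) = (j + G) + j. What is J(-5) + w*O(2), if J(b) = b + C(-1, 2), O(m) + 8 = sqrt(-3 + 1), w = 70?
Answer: -565 + 70*I*sqrt(2) ≈ -565.0 + 98.995*I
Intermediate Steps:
C(j, G) = G + 2*j (C(j, G) = (G + j) + j = G + 2*j)
O(m) = -8 + I*sqrt(2) (O(m) = -8 + sqrt(-3 + 1) = -8 + sqrt(-2) = -8 + I*sqrt(2))
J(b) = b (J(b) = b + (2 + 2*(-1)) = b + (2 - 2) = b + 0 = b)
J(-5) + w*O(2) = -5 + 70*(-8 + I*sqrt(2)) = -5 + (-560 + 70*I*sqrt(2)) = -565 + 70*I*sqrt(2)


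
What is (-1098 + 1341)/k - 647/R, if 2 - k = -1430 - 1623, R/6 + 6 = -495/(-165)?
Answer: 1980959/54990 ≈ 36.024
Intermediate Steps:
R = -18 (R = -36 + 6*(-495/(-165)) = -36 + 6*(-495*(-1/165)) = -36 + 6*3 = -36 + 18 = -18)
k = 3055 (k = 2 - (-1430 - 1623) = 2 - 1*(-3053) = 2 + 3053 = 3055)
(-1098 + 1341)/k - 647/R = (-1098 + 1341)/3055 - 647/(-18) = 243*(1/3055) - 647*(-1/18) = 243/3055 + 647/18 = 1980959/54990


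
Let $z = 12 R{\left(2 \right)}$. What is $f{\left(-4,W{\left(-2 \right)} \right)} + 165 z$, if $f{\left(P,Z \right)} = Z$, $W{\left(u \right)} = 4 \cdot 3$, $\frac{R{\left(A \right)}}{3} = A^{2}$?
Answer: $23772$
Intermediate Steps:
$R{\left(A \right)} = 3 A^{2}$
$W{\left(u \right)} = 12$
$z = 144$ ($z = 12 \cdot 3 \cdot 2^{2} = 12 \cdot 3 \cdot 4 = 12 \cdot 12 = 144$)
$f{\left(-4,W{\left(-2 \right)} \right)} + 165 z = 12 + 165 \cdot 144 = 12 + 23760 = 23772$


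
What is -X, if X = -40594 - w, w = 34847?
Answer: 75441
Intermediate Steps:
X = -75441 (X = -40594 - 1*34847 = -40594 - 34847 = -75441)
-X = -1*(-75441) = 75441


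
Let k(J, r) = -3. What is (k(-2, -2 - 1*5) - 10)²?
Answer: 169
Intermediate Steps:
(k(-2, -2 - 1*5) - 10)² = (-3 - 10)² = (-13)² = 169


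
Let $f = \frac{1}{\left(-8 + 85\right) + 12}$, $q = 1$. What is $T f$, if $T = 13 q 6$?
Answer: $\frac{78}{89} \approx 0.8764$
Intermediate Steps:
$f = \frac{1}{89}$ ($f = \frac{1}{77 + 12} = \frac{1}{89} \approx 0.011236$)
$T = 78$ ($T = 13 \cdot 1 \cdot 6 = 13 \cdot 6 = 78$)
$T f = 78 \cdot \frac{1}{89} = \frac{78}{89}$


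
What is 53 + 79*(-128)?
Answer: -10059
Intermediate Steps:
53 + 79*(-128) = 53 - 10112 = -10059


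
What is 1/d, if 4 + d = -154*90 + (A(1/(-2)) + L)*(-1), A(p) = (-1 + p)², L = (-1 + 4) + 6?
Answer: -4/55501 ≈ -7.2071e-5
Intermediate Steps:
L = 9 (L = 3 + 6 = 9)
d = -55501/4 (d = -4 + (-154*90 + ((-1 + 1/(-2))² + 9)*(-1)) = -4 + (-13860 + ((-1 - ½)² + 9)*(-1)) = -4 + (-13860 + ((-3/2)² + 9)*(-1)) = -4 + (-13860 + (9/4 + 9)*(-1)) = -4 + (-13860 + (45/4)*(-1)) = -4 + (-13860 - 45/4) = -4 - 55485/4 = -55501/4 ≈ -13875.)
1/d = 1/(-55501/4) = -4/55501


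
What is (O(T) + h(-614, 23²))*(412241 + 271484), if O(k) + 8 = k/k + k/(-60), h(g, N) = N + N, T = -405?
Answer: 2892840475/4 ≈ 7.2321e+8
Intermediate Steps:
h(g, N) = 2*N
O(k) = -7 - k/60 (O(k) = -8 + (k/k + k/(-60)) = -8 + (1 + k*(-1/60)) = -8 + (1 - k/60) = -7 - k/60)
(O(T) + h(-614, 23²))*(412241 + 271484) = ((-7 - 1/60*(-405)) + 2*23²)*(412241 + 271484) = ((-7 + 27/4) + 2*529)*683725 = (-¼ + 1058)*683725 = (4231/4)*683725 = 2892840475/4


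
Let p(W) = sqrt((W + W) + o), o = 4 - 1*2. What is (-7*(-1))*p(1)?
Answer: 14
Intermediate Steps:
o = 2 (o = 4 - 2 = 2)
p(W) = sqrt(2 + 2*W) (p(W) = sqrt((W + W) + 2) = sqrt(2*W + 2) = sqrt(2 + 2*W))
(-7*(-1))*p(1) = (-7*(-1))*sqrt(2 + 2*1) = 7*sqrt(2 + 2) = 7*sqrt(4) = 7*2 = 14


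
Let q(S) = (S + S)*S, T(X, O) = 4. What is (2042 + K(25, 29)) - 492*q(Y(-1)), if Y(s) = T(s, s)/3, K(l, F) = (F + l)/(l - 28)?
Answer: 824/3 ≈ 274.67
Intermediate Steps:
K(l, F) = (F + l)/(-28 + l)
Y(s) = 4/3
q(S) = 2*S² (q(S) = (2*S)*S = 2*S²)
(2042 + K(25, 29)) - 492*q(Y(-1)) = (2042 + (29 + 25)/(-28 + 25)) - 984*(4/3)² = (2042 + 54/(-3)) - 984*16/9 = (2042 - ⅓*54) - 492*32/9 = (2042 - 18) - 5248/3 = 2024 - 5248/3 = 824/3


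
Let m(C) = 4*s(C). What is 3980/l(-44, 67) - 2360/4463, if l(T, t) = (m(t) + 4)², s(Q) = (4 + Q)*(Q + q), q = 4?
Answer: -239977011475/453829330928 ≈ -0.52878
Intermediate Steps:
s(Q) = (4 + Q)² (s(Q) = (4 + Q)*(Q + 4) = (4 + Q)*(4 + Q) = (4 + Q)²)
m(C) = 64 + 4*C² + 32*C (m(C) = 4*(16 + C² + 8*C) = 64 + 4*C² + 32*C)
l(T, t) = (68 + 4*t² + 32*t)² (l(T, t) = ((64 + 4*t² + 32*t) + 4)² = (68 + 4*t² + 32*t)²)
3980/l(-44, 67) - 2360/4463 = 3980/((16*(17 + 67² + 8*67)²)) - 2360/4463 = 3980/((16*(17 + 4489 + 536)²)) - 2360*1/4463 = 3980/((16*5042²)) - 2360/4463 = 3980/((16*25421764)) - 2360/4463 = 3980/406748224 - 2360/4463 = 3980*(1/406748224) - 2360/4463 = 995/101687056 - 2360/4463 = -239977011475/453829330928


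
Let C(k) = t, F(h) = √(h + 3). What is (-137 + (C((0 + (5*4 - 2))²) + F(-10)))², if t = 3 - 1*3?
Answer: (137 - I*√7)² ≈ 18762.0 - 724.94*I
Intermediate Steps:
F(h) = √(3 + h)
t = 0 (t = 3 - 3 = 0)
C(k) = 0
(-137 + (C((0 + (5*4 - 2))²) + F(-10)))² = (-137 + (0 + √(3 - 10)))² = (-137 + (0 + √(-7)))² = (-137 + (0 + I*√7))² = (-137 + I*√7)²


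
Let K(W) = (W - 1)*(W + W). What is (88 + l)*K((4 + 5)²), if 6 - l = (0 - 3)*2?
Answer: 1296000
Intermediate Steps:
K(W) = 2*W*(-1 + W) (K(W) = (-1 + W)*(2*W) = 2*W*(-1 + W))
l = 12 (l = 6 - (0 - 3)*2 = 6 - (-3)*2 = 6 - 1*(-6) = 6 + 6 = 12)
(88 + l)*K((4 + 5)²) = (88 + 12)*(2*(4 + 5)²*(-1 + (4 + 5)²)) = 100*(2*9²*(-1 + 9²)) = 100*(2*81*(-1 + 81)) = 100*(2*81*80) = 100*12960 = 1296000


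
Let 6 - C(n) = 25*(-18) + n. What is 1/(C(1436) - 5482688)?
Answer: -1/5483668 ≈ -1.8236e-7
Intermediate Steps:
C(n) = 456 - n (C(n) = 6 - (25*(-18) + n) = 6 - (-450 + n) = 6 + (450 - n) = 456 - n)
1/(C(1436) - 5482688) = 1/((456 - 1*1436) - 5482688) = 1/((456 - 1436) - 5482688) = 1/(-980 - 5482688) = 1/(-5483668) = -1/5483668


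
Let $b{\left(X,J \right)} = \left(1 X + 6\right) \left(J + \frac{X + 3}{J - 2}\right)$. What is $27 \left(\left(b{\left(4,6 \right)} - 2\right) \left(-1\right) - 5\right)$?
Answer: $- \frac{4347}{2} \approx -2173.5$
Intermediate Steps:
$b{\left(X,J \right)} = \left(6 + X\right) \left(J + \frac{3 + X}{-2 + J}\right)$ ($b{\left(X,J \right)} = \left(X + 6\right) \left(J + \frac{3 + X}{-2 + J}\right) = \left(6 + X\right) \left(J + \frac{3 + X}{-2 + J}\right)$)
$27 \left(\left(b{\left(4,6 \right)} - 2\right) \left(-1\right) - 5\right) = 27 \left(\left(\frac{18 + 4^{2} - 72 + 6 \cdot 6^{2} + 9 \cdot 4 + 4 \cdot 6^{2} - 12 \cdot 4}{-2 + 6} - 2\right) \left(-1\right) - 5\right) = 27 \left(\left(\frac{18 + 16 - 72 + 6 \cdot 36 + 36 + 4 \cdot 36 - 48}{4} - 2\right) \left(-1\right) - 5\right) = 27 \left(\left(\frac{18 + 16 - 72 + 216 + 36 + 144 - 48}{4} - 2\right) \left(-1\right) - 5\right) = 27 \left(\left(\frac{1}{4} \cdot 310 - 2\right) \left(-1\right) - 5\right) = 27 \left(\left(\frac{155}{2} - 2\right) \left(-1\right) - 5\right) = 27 \left(\frac{151}{2} \left(-1\right) - 5\right) = 27 \left(- \frac{151}{2} - 5\right) = 27 \left(- \frac{161}{2}\right) = - \frac{4347}{2}$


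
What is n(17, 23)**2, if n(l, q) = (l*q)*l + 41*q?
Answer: 57608100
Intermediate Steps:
n(l, q) = 41*q + q*l**2 (n(l, q) = q*l**2 + 41*q = 41*q + q*l**2)
n(17, 23)**2 = (23*(41 + 17**2))**2 = (23*(41 + 289))**2 = (23*330)**2 = 7590**2 = 57608100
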